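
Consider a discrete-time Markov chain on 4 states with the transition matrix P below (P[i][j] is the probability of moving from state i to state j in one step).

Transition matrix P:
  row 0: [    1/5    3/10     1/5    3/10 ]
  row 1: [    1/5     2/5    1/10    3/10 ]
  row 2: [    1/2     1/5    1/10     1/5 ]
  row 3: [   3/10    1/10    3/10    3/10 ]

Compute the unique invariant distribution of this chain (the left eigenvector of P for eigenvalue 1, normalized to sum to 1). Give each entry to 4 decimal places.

π = [0.2836, 0.2503, 0.1847, 0.2815]

Balance equations π_j = Σ_i π_i·P[i][j]:
  π_0 = 1/5·π_0 + 1/5·π_1 + 1/2·π_2 + 3/10·π_3
  π_1 = 3/10·π_0 + 2/5·π_1 + 1/5·π_2 + 1/10·π_3
  π_2 = 1/5·π_0 + 1/10·π_1 + 1/10·π_2 + 3/10·π_3
  normalize: π_0 + π_1 + π_2 + π_3 = 1
Solving the linear system gives exactly π = [281/991, 248/991, 183/991, 279/991].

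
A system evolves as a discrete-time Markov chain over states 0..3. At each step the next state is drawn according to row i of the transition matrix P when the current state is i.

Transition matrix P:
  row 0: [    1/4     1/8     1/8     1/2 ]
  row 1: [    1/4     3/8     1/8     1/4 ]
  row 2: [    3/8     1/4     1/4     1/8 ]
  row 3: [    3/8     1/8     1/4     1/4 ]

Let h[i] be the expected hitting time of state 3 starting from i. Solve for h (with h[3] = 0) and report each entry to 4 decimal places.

h = [2.5075, 3.3433, 3.7015, 0.0000]

First-step conditioning: h[3] = 0; for i ≠ 3, h[i] = 1 + Σ_k P[i][k]·h[k].
  h[0] = 1 + 1/4·h[0] + 1/8·h[1] + 1/8·h[2]
  h[1] = 1 + 1/4·h[0] + 3/8·h[1] + 1/8·h[2]
  h[2] = 1 + 3/8·h[0] + 1/4·h[1] + 1/4·h[2]
Solving the 3×3 linear system over states ≠ 3 gives exactly h = [168/67, 224/67, 248/67, 0] (h[3] = 0 is the target).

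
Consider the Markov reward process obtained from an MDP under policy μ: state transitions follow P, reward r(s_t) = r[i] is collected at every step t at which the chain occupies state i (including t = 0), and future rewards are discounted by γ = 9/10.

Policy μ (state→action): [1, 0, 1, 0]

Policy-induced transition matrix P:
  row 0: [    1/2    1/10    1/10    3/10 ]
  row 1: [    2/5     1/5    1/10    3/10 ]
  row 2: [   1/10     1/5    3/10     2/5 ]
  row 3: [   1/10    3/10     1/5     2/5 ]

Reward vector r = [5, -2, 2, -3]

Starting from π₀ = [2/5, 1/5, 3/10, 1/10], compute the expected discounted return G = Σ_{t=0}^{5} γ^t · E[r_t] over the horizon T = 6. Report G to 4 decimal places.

t=0: π = [0.4000, 0.2000, 0.3000, 0.1000], E[r] = 1.9000, γ^t·E[r] = 1.900000, running G = 1.900000
t=1: π = [0.3200, 0.1700, 0.1700, 0.3400], E[r] = 0.5800, γ^t·E[r] = 0.522000, running G = 2.422000
t=2: π = [0.2790, 0.2020, 0.1680, 0.3510], E[r] = 0.2740, γ^t·E[r] = 0.221940, running G = 2.643940
t=3: π = [0.2722, 0.2072, 0.1687, 0.3519], E[r] = 0.2283, γ^t·E[r] = 0.166431, running G = 2.810371
t=4: π = [0.2710, 0.2080, 0.1689, 0.3521], E[r] = 0.2209, γ^t·E[r] = 0.144959, running G = 2.955329
t=5: π = [0.2708, 0.2081, 0.1690, 0.3521], E[r] = 0.2195, γ^t·E[r] = 0.129623, running G = 3.084953

G = 3.0850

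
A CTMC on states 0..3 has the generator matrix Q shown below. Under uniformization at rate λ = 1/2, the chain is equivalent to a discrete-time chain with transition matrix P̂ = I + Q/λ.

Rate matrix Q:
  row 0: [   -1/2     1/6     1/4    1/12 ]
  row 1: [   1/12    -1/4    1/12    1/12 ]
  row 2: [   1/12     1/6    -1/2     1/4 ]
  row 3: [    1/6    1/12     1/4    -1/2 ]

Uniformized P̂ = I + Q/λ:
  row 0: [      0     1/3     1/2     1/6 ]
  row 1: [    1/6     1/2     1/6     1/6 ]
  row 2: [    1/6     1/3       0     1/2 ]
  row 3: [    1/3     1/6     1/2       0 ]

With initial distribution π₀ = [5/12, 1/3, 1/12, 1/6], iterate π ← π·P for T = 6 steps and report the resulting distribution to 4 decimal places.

π = [0.1724, 0.3575, 0.2527, 0.2174]

t=0: π = [0.4167, 0.3333, 0.0833, 0.1667]
t=1: π = [0.1250, 0.3611, 0.3472, 0.1667]
t=2: π = [0.1736, 0.3657, 0.2060, 0.2546]
t=3: π = [0.1802, 0.3519, 0.2751, 0.1929]
t=4: π = [0.1688, 0.3598, 0.2452, 0.2262]
t=5: π = [0.1762, 0.3556, 0.2575, 0.2107]
t=6: π = [0.1724, 0.3575, 0.2527, 0.2174]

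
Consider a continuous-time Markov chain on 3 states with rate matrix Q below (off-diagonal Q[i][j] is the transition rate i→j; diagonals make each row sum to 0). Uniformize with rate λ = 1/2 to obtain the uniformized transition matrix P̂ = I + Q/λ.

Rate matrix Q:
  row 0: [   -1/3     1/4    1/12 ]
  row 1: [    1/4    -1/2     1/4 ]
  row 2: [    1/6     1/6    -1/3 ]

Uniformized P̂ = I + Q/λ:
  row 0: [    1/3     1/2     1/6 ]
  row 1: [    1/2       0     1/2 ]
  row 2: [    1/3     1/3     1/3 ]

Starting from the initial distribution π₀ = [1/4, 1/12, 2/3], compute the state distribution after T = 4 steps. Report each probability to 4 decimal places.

t=0: π = [0.2500, 0.0833, 0.6667]
t=1: π = [0.3472, 0.3472, 0.3056]
t=2: π = [0.3912, 0.2755, 0.3333]
t=3: π = [0.3792, 0.3067, 0.3140]
t=4: π = [0.3845, 0.2943, 0.3212]

π = [0.3845, 0.2943, 0.3212]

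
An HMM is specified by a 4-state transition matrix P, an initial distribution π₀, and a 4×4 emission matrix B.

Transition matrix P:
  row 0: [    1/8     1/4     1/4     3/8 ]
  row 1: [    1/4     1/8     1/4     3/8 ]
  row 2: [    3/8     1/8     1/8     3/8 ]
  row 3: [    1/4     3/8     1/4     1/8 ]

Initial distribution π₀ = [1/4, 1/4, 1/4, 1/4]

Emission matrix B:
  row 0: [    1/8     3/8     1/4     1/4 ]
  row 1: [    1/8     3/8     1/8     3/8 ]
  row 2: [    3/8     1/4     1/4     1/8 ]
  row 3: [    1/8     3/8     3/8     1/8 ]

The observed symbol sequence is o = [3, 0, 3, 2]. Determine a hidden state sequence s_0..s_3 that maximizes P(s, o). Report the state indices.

path = [1, 2, 0, 3]

t=0: δ = [6.250e-02, 9.375e-02, 3.125e-02, 3.125e-02]  (obs o_0=3)
t=1: δ = [2.930e-03, 1.953e-03, 8.789e-03, 4.395e-03]  ψ = [1, 0, 1, 1]  (obs o_1=0)
t=2: δ = [8.240e-04, 6.180e-04, 1.373e-04, 4.120e-04]  ψ = [2, 3, 2, 2]  (obs o_2=3)
t=3: δ = [3.862e-05, 2.575e-05, 5.150e-05, 1.159e-04]  ψ = [1, 0, 0, 0]  (obs o_3=2)
backtrack: best end state = 3; path = [1, 2, 0, 3]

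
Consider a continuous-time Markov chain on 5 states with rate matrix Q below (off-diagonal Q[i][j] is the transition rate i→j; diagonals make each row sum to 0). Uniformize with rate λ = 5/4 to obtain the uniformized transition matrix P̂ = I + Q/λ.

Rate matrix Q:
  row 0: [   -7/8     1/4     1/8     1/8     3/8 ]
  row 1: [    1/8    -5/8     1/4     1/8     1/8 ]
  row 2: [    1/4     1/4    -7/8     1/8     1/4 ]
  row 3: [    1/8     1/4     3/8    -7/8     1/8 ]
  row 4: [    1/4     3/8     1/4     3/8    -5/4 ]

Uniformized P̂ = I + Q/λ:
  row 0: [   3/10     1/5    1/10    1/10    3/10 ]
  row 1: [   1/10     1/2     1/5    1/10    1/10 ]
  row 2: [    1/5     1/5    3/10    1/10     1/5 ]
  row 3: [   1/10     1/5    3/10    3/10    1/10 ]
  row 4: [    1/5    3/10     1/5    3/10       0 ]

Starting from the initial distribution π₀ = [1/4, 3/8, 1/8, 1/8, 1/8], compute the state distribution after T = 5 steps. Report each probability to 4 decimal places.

π = [0.1703, 0.3061, 0.2211, 0.1604, 0.1420]

t=0: π = [0.2500, 0.3750, 0.1250, 0.1250, 0.1250]
t=1: π = [0.1750, 0.3250, 0.2000, 0.1500, 0.1500]
t=2: π = [0.1700, 0.3125, 0.2175, 0.1600, 0.1400]
t=3: π = [0.1698, 0.3078, 0.2208, 0.1600, 0.1418]
t=4: π = [0.1702, 0.3065, 0.2211, 0.1604, 0.1419]
t=5: π = [0.1703, 0.3061, 0.2211, 0.1604, 0.1420]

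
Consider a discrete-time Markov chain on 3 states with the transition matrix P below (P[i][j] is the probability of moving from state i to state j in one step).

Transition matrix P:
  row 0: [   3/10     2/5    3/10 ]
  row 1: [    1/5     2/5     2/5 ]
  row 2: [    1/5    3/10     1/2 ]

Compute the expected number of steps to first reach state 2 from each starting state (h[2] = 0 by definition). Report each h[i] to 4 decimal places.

h = [2.9412, 2.6471, 0.0000]

First-step conditioning: h[2] = 0; for i ≠ 2, h[i] = 1 + Σ_k P[i][k]·h[k].
  h[0] = 1 + 3/10·h[0] + 2/5·h[1]
  h[1] = 1 + 1/5·h[0] + 2/5·h[1]
Solving the 2×2 linear system over states ≠ 2 gives exactly h = [50/17, 45/17, 0] (h[2] = 0 is the target).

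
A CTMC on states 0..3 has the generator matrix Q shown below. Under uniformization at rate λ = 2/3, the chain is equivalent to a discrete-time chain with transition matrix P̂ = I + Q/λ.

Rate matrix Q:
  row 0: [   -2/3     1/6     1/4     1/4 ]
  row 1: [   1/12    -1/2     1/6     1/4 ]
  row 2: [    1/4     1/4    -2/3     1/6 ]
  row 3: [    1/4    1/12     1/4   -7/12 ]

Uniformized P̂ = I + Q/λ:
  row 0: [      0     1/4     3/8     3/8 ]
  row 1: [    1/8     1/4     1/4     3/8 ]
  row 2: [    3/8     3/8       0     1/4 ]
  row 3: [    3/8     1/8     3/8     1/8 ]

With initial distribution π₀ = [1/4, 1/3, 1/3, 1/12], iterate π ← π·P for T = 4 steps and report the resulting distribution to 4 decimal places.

t=0: π = [0.2500, 0.3333, 0.3333, 0.0833]
t=1: π = [0.1979, 0.2813, 0.2083, 0.3125]
t=2: π = [0.2305, 0.2370, 0.2617, 0.2708]
t=3: π = [0.2293, 0.2489, 0.2472, 0.2746]
t=4: π = [0.2268, 0.2466, 0.2512, 0.2755]

π = [0.2268, 0.2466, 0.2512, 0.2755]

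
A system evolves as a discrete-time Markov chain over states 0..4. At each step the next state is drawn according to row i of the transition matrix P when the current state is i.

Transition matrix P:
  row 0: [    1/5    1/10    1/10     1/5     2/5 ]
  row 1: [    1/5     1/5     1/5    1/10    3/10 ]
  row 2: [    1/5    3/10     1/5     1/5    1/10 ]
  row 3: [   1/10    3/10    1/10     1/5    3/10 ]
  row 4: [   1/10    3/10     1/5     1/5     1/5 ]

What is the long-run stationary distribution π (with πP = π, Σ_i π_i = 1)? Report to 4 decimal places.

Balance equations π_j = Σ_i π_i·P[i][j]:
  π_0 = 1/5·π_0 + 1/5·π_1 + 1/5·π_2 + 1/10·π_3 + 1/10·π_4
  π_1 = 1/10·π_0 + 1/5·π_1 + 3/10·π_2 + 3/10·π_3 + 3/10·π_4
  π_2 = 1/10·π_0 + 1/5·π_1 + 1/5·π_2 + 1/10·π_3 + 1/5·π_4
  π_3 = 1/5·π_0 + 1/10·π_1 + 1/5·π_2 + 1/5·π_3 + 1/5·π_4
  normalize: π_0 + π_1 + π_2 + π_3 + π_4 = 1
Solving the linear system gives exactly π = [1601/10212, 1247/5106, 1703/10212, 1793/10212, 2621/10212].

π = [0.1568, 0.2442, 0.1668, 0.1756, 0.2567]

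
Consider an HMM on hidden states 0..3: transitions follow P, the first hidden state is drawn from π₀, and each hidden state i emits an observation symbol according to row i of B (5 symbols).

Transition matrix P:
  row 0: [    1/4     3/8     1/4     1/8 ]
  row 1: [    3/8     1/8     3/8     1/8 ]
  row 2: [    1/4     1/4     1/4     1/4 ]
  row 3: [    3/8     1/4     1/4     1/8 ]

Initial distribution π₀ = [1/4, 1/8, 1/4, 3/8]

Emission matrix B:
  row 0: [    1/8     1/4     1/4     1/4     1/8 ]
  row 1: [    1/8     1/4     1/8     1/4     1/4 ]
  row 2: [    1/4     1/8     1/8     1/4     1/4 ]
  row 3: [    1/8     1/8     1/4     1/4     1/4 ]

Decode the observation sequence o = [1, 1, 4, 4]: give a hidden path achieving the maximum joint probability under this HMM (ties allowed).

path = [3, 0, 1, 2]

t=0: δ = [6.250e-02, 3.125e-02, 3.125e-02, 4.688e-02]  (obs o_0=1)
t=1: δ = [4.395e-03, 5.859e-03, 1.953e-03, 9.766e-04]  ψ = [3, 0, 0, 0]  (obs o_1=1)
t=2: δ = [2.747e-04, 4.120e-04, 5.493e-04, 1.831e-04]  ψ = [1, 0, 1, 1]  (obs o_2=4)
t=3: δ = [1.931e-05, 3.433e-05, 3.862e-05, 3.433e-05]  ψ = [1, 2, 1, 2]  (obs o_3=4)
backtrack: best end state = 2; path = [3, 0, 1, 2]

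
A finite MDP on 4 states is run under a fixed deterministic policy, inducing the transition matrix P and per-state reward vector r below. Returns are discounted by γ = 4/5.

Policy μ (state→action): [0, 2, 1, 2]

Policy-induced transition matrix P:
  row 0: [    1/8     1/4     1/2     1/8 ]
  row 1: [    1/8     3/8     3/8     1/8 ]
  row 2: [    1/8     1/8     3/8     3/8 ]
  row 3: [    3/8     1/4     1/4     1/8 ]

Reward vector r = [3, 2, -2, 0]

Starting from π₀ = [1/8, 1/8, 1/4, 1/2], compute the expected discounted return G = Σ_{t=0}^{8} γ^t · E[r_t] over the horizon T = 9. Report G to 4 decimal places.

t=0: π = [0.1250, 0.1250, 0.2500, 0.5000], E[r] = 0.1250, γ^t·E[r] = 0.125000, running G = 0.125000
t=1: π = [0.2500, 0.2344, 0.3281, 0.1875], E[r] = 0.5625, γ^t·E[r] = 0.450000, running G = 0.575000
t=2: π = [0.1719, 0.2383, 0.3828, 0.2070], E[r] = 0.2266, γ^t·E[r] = 0.145000, running G = 0.720000
t=3: π = [0.1768, 0.2319, 0.3706, 0.2207], E[r] = 0.2529, γ^t·E[r] = 0.129500, running G = 0.849500
t=4: π = [0.1802, 0.2327, 0.3695, 0.2177], E[r] = 0.2668, γ^t·E[r] = 0.109300, running G = 0.958800
t=5: π = [0.1794, 0.2329, 0.3703, 0.2174], E[r] = 0.2634, γ^t·E[r] = 0.086310, running G = 1.045110
t=6: π = [0.1793, 0.2328, 0.3703, 0.2176], E[r] = 0.2632, γ^t·E[r] = 0.068988, running G = 1.114098
t=7: π = [0.1794, 0.2328, 0.3702, 0.2176], E[r] = 0.2634, γ^t·E[r] = 0.055236, running G = 1.169334
t=8: π = [0.1794, 0.2328, 0.3702, 0.2176], E[r] = 0.2634, γ^t·E[r] = 0.044185, running G = 1.213519

G = 1.2135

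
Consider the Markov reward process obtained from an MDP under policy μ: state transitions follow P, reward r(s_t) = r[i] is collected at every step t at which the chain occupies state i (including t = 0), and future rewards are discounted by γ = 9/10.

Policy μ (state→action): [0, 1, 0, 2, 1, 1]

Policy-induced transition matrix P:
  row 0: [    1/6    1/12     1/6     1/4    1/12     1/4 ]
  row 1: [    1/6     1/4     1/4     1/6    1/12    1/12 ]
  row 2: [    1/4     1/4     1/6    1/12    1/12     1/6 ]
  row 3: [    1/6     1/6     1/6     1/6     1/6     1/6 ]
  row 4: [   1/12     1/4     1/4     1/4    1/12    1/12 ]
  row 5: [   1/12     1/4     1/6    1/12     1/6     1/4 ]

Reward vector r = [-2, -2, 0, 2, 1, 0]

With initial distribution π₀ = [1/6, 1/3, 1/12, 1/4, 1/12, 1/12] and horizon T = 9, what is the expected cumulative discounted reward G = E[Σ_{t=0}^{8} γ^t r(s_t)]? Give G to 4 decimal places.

t=0: π = [0.1667, 0.3333, 0.0833, 0.2500, 0.0833, 0.0833], E[r] = -0.4167, γ^t·E[r] = -0.416667, running G = -0.416667
t=1: π = [0.1597, 0.2014, 0.2014, 0.1736, 0.1111, 0.1528], E[r] = -0.2639, γ^t·E[r] = -0.237500, running G = -0.654167
t=2: π = [0.1615, 0.2089, 0.1927, 0.1597, 0.1105, 0.1667], E[r] = -0.3108, γ^t·E[r] = -0.251719, running G = -0.905885
t=3: π = [0.1596, 0.2098, 0.1933, 0.1594, 0.1105, 0.1674], E[r] = -0.3095, γ^t·E[r] = -0.225633, running G = -1.131518
t=4: π = [0.1596, 0.2101, 0.1934, 0.1591, 0.1106, 0.1672], E[r] = -0.3106, γ^t·E[r] = -0.203813, running G = -1.335331
t=5: π = [0.1596, 0.2101, 0.1934, 0.1591, 0.1105, 0.1672], E[r] = -0.3107, γ^t·E[r] = -0.183490, running G = -1.518821
t=6: π = [0.1596, 0.2101, 0.1934, 0.1591, 0.1105, 0.1672], E[r] = -0.3108, γ^t·E[r] = -0.165149, running G = -1.683970
t=7: π = [0.1596, 0.2101, 0.1934, 0.1591, 0.1105, 0.1672], E[r] = -0.3108, γ^t·E[r] = -0.148632, running G = -1.832602
t=8: π = [0.1596, 0.2101, 0.1934, 0.1591, 0.1105, 0.1672], E[r] = -0.3108, γ^t·E[r] = -0.133769, running G = -1.966371

G = -1.9664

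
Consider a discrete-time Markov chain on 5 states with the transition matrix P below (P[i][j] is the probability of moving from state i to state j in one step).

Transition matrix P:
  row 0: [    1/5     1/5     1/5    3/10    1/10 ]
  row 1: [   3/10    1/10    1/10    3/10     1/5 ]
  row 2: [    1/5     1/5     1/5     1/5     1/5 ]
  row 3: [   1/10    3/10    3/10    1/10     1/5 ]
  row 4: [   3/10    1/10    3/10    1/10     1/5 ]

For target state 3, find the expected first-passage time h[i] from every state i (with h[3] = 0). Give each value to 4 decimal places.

First-step conditioning: h[3] = 0; for i ≠ 3, h[i] = 1 + Σ_k P[i][k]·h[k].
  h[0] = 1 + 1/5·h[0] + 1/5·h[1] + 1/5·h[2] + 1/10·h[4]
  h[1] = 1 + 3/10·h[0] + 1/10·h[1] + 1/10·h[2] + 1/5·h[4]
  h[2] = 1 + 1/5·h[0] + 1/5·h[1] + 1/5·h[2] + 1/5·h[4]
  h[4] = 1 + 3/10·h[0] + 1/10·h[1] + 3/10·h[2] + 1/5·h[4]
Solving the 4×4 linear system over states ≠ 3 gives exactly h = [2470/617, 2495/617, 2775/617, 0, 3050/617] (h[3] = 0 is the target).

h = [4.0032, 4.0438, 4.4976, 0.0000, 4.9433]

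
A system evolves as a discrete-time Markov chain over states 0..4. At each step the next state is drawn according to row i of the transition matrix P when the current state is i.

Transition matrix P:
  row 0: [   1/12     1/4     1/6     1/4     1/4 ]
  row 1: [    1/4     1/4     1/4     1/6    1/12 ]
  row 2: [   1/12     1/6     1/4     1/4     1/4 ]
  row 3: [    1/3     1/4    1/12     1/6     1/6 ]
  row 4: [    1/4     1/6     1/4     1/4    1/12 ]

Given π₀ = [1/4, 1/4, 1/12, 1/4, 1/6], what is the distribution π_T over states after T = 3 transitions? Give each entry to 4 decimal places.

π = [0.2015, 0.2196, 0.1977, 0.2138, 0.1674]

t=0: π = [0.2500, 0.2500, 0.0833, 0.2500, 0.1667]
t=1: π = [0.2153, 0.2292, 0.1875, 0.2083, 0.1597]
t=2: π = [0.2002, 0.2211, 0.1973, 0.2135, 0.1678]
t=3: π = [0.2015, 0.2196, 0.1977, 0.2138, 0.1674]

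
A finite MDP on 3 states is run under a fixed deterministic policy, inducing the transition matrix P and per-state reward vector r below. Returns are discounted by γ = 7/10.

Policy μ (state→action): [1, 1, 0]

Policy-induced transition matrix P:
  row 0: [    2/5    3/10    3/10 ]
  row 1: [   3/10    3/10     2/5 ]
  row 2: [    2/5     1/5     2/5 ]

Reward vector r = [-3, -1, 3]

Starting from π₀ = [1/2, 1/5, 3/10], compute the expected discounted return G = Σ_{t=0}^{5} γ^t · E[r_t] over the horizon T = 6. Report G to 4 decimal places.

G = -1.4207

t=0: π = [0.5000, 0.2000, 0.3000], E[r] = -0.8000, γ^t·E[r] = -0.800000, running G = -0.800000
t=1: π = [0.3800, 0.2700, 0.3500], E[r] = -0.3600, γ^t·E[r] = -0.252000, running G = -1.052000
t=2: π = [0.3730, 0.2650, 0.3620], E[r] = -0.2980, γ^t·E[r] = -0.146020, running G = -1.198020
t=3: π = [0.3735, 0.2638, 0.3627], E[r] = -0.2962, γ^t·E[r] = -0.101597, running G = -1.299617
t=4: π = [0.3736, 0.2637, 0.3627], E[r] = -0.2966, γ^t·E[r] = -0.071223, running G = -1.370840
t=5: π = [0.3736, 0.2637, 0.3626], E[r] = -0.2967, γ^t·E[r] = -0.049867, running G = -1.420707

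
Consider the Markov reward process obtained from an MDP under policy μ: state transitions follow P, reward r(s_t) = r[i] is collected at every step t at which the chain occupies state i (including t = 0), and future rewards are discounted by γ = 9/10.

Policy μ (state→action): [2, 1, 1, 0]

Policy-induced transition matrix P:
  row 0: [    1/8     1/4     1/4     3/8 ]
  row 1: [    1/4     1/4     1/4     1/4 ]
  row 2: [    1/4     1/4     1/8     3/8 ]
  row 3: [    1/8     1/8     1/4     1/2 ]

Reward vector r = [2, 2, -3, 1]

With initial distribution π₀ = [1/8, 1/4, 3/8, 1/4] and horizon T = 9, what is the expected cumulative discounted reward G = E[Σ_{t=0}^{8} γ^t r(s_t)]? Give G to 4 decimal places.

t=0: π = [0.1250, 0.2500, 0.3750, 0.2500], E[r] = -0.1250, γ^t·E[r] = -0.125000, running G = -0.125000
t=1: π = [0.2031, 0.2188, 0.2031, 0.3750], E[r] = 0.6094, γ^t·E[r] = 0.548438, running G = 0.423438
t=2: π = [0.1777, 0.2031, 0.2246, 0.3945], E[r] = 0.4824, γ^t·E[r] = 0.390762, running G = 0.814199
t=3: π = [0.1785, 0.2007, 0.2219, 0.3989], E[r] = 0.4915, γ^t·E[r] = 0.358271, running G = 1.172470
t=4: π = [0.1778, 0.2001, 0.2223, 0.3998], E[r] = 0.4889, γ^t·E[r] = 0.320782, running G = 1.493252
t=5: π = [0.1778, 0.2000, 0.2222, 0.4000], E[r] = 0.4890, γ^t·E[r] = 0.288724, running G = 1.781976
t=6: π = [0.1778, 0.2000, 0.2222, 0.4000], E[r] = 0.4889, γ^t·E[r] = 0.259819, running G = 2.041794
t=7: π = [0.1778, 0.2000, 0.2222, 0.4000], E[r] = 0.4889, γ^t·E[r] = 0.233835, running G = 2.275630
t=8: π = [0.1778, 0.2000, 0.2222, 0.4000], E[r] = 0.4889, γ^t·E[r] = 0.210451, running G = 2.486080

G = 2.4861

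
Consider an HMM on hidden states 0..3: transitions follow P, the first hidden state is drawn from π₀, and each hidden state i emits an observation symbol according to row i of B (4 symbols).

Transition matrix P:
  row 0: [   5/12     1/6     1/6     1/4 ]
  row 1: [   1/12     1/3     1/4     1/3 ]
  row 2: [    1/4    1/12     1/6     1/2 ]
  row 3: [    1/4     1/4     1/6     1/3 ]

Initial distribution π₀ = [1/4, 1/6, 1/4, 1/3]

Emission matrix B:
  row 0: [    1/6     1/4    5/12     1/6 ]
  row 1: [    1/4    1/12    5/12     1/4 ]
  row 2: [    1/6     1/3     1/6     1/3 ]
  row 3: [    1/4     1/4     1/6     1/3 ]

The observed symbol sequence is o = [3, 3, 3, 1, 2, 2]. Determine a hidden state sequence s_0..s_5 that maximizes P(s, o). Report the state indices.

path = [2, 3, 3, 0, 0, 0]

t=0: δ = [4.167e-02, 4.167e-02, 8.333e-02, 1.111e-01]  (obs o_0=3)
t=1: δ = [4.630e-03, 6.944e-03, 6.173e-03, 1.389e-02]  ψ = [3, 3, 3, 2]  (obs o_1=3)
t=2: δ = [5.787e-04, 8.681e-04, 7.716e-04, 1.543e-03]  ψ = [3, 3, 3, 3]  (obs o_2=3)
t=3: δ = [9.645e-05, 3.215e-05, 8.573e-05, 1.286e-04]  ψ = [3, 3, 3, 3]  (obs o_3=1)
t=4: δ = [1.674e-05, 1.340e-05, 3.572e-06, 7.144e-06]  ψ = [0, 3, 3, 2]  (obs o_4=2)
t=5: δ = [2.907e-06, 1.861e-06, 5.582e-07, 7.442e-07]  ψ = [0, 1, 1, 1]  (obs o_5=2)
backtrack: best end state = 0; path = [2, 3, 3, 0, 0, 0]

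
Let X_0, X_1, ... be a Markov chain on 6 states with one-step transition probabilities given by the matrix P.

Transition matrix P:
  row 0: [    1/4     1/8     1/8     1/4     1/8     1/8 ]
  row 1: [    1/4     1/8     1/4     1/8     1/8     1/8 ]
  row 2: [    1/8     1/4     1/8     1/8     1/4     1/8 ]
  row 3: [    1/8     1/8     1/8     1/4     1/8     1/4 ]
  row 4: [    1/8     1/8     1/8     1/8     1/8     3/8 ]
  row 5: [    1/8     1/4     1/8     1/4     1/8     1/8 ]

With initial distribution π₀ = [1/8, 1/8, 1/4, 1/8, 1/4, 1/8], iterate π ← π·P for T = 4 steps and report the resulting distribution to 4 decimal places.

π = [0.1667, 0.1663, 0.1458, 0.1930, 0.1432, 0.1849]

t=0: π = [0.1250, 0.1250, 0.2500, 0.1250, 0.2500, 0.1250]
t=1: π = [0.1563, 0.1719, 0.1406, 0.1719, 0.1563, 0.2031]
t=2: π = [0.1660, 0.1680, 0.1465, 0.1914, 0.1426, 0.1855]
t=3: π = [0.1667, 0.1665, 0.1460, 0.1929, 0.1433, 0.1846]
t=4: π = [0.1667, 0.1663, 0.1458, 0.1930, 0.1432, 0.1849]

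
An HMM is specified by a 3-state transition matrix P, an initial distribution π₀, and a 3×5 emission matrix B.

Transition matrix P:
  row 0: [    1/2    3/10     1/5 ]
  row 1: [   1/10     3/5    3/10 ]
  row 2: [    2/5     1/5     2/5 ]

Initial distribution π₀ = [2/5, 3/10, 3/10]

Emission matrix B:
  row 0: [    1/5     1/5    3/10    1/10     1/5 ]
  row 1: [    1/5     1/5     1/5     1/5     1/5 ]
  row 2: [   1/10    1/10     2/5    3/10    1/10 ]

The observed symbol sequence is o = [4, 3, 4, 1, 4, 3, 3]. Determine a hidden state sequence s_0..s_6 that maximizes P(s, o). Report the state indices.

path = [1, 1, 1, 1, 1, 1, 1]

t=0: δ = [8.000e-02, 6.000e-02, 3.000e-02]  (obs o_0=4)
t=1: δ = [4.000e-03, 7.200e-03, 5.400e-03]  ψ = [0, 1, 1]  (obs o_1=3)
t=2: δ = [4.320e-04, 8.640e-04, 2.160e-04]  ψ = [2, 1, 1]  (obs o_2=4)
t=3: δ = [4.320e-05, 1.037e-04, 2.592e-05]  ψ = [0, 1, 1]  (obs o_3=1)
t=4: δ = [4.320e-06, 1.244e-05, 3.110e-06]  ψ = [0, 1, 1]  (obs o_4=4)
t=5: δ = [2.160e-07, 1.493e-06, 1.120e-06]  ψ = [0, 1, 1]  (obs o_5=3)
t=6: δ = [4.479e-08, 1.792e-07, 1.344e-07]  ψ = [2, 1, 1]  (obs o_6=3)
backtrack: best end state = 1; path = [1, 1, 1, 1, 1, 1, 1]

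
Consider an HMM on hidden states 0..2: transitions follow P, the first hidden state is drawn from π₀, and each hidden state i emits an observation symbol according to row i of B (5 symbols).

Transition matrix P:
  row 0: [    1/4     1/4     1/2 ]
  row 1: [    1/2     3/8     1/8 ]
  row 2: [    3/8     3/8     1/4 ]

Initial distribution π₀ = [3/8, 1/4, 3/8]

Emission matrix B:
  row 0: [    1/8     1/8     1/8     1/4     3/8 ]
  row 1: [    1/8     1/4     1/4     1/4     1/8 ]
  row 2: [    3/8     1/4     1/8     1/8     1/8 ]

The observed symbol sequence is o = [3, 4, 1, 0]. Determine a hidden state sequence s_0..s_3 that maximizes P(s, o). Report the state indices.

path = [1, 0, 2, 2]

t=0: δ = [9.375e-02, 6.250e-02, 4.688e-02]  (obs o_0=3)
t=1: δ = [1.172e-02, 2.930e-03, 5.859e-03]  ψ = [1, 0, 0]  (obs o_1=4)
t=2: δ = [3.662e-04, 7.324e-04, 1.465e-03]  ψ = [0, 0, 0]  (obs o_2=1)
t=3: δ = [6.866e-05, 6.866e-05, 1.373e-04]  ψ = [2, 2, 2]  (obs o_3=0)
backtrack: best end state = 2; path = [1, 0, 2, 2]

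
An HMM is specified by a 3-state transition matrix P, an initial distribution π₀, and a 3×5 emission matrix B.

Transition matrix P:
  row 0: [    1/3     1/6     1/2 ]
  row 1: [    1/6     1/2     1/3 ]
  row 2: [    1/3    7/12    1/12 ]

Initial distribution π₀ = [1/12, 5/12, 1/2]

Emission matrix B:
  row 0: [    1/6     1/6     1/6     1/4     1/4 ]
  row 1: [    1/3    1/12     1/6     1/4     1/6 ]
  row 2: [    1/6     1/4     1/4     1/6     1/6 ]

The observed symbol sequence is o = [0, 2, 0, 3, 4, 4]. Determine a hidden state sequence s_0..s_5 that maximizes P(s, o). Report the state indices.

t=0: δ = [1.389e-02, 1.389e-01, 8.333e-02]  (obs o_0=0)
t=1: δ = [4.630e-03, 1.157e-02, 1.157e-02]  ψ = [2, 1, 1]  (obs o_1=2)
t=2: δ = [6.430e-04, 2.251e-03, 6.430e-04]  ψ = [2, 2, 1]  (obs o_2=0)
t=3: δ = [9.377e-05, 2.813e-04, 1.250e-04]  ψ = [1, 1, 1]  (obs o_3=3)
t=4: δ = [1.172e-05, 2.344e-05, 1.563e-05]  ψ = [1, 1, 1]  (obs o_4=4)
t=5: δ = [1.302e-06, 1.954e-06, 1.302e-06]  ψ = [2, 1, 1]  (obs o_5=4)
backtrack: best end state = 1; path = [1, 2, 1, 1, 1, 1]

path = [1, 2, 1, 1, 1, 1]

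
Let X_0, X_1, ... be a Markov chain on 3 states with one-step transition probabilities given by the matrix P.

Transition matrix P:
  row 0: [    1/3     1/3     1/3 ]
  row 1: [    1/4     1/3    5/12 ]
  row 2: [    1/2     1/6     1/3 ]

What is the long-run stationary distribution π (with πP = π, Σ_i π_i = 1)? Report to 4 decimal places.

Balance equations π_j = Σ_i π_i·P[i][j]:
  π_0 = 1/3·π_0 + 1/4·π_1 + 1/2·π_2
  π_1 = 1/3·π_0 + 1/3·π_1 + 1/6·π_2
  normalize: π_0 + π_1 + π_2 = 1
Solving the linear system gives exactly π = [27/73, 20/73, 26/73].

π = [0.3699, 0.2740, 0.3562]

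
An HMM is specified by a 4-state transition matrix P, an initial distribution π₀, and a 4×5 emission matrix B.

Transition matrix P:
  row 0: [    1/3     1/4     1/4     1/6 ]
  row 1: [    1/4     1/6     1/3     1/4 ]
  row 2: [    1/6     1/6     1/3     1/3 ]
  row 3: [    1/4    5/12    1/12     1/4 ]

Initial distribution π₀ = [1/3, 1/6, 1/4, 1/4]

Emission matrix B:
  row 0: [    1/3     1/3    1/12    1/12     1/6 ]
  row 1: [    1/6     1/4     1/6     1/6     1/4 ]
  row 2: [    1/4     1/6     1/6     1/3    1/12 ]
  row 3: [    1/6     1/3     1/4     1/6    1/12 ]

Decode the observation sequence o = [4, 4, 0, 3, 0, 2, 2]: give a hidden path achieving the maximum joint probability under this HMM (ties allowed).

t=0: δ = [5.556e-02, 4.167e-02, 2.083e-02, 2.083e-02]  (obs o_0=4)
t=1: δ = [3.086e-03, 3.472e-03, 1.157e-03, 8.681e-04]  ψ = [0, 0, 0, 1]  (obs o_1=4)
t=2: δ = [3.429e-04, 1.286e-04, 2.894e-04, 1.447e-04]  ψ = [0, 0, 1, 1]  (obs o_2=0)
t=3: δ = [9.526e-06, 1.429e-05, 3.215e-05, 1.608e-05]  ψ = [0, 0, 2, 2]  (obs o_3=3)
t=4: δ = [1.786e-06, 1.116e-06, 2.679e-06, 1.786e-06]  ψ = [2, 3, 2, 2]  (obs o_4=0)
t=5: δ = [4.961e-08, 1.240e-07, 1.488e-07, 2.233e-07]  ψ = [0, 3, 2, 2]  (obs o_5=2)
t=6: δ = [4.651e-09, 1.550e-08, 8.269e-09, 1.395e-08]  ψ = [3, 3, 2, 3]  (obs o_6=2)
backtrack: best end state = 1; path = [0, 1, 2, 2, 2, 3, 1]

path = [0, 1, 2, 2, 2, 3, 1]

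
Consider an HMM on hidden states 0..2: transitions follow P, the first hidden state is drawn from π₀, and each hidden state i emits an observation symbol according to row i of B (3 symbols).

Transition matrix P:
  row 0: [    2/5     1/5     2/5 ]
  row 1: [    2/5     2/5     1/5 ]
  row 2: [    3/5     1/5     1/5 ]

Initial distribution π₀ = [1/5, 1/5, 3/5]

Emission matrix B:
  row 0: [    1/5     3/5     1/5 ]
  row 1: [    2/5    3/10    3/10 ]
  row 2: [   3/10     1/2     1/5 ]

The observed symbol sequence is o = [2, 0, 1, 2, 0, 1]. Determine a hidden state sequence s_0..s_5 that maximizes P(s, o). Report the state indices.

path = [2, 0, 2, 0, 2, 0]

t=0: δ = [4.000e-02, 6.000e-02, 1.200e-01]  (obs o_0=2)
t=1: δ = [1.440e-02, 9.600e-03, 7.200e-03]  ψ = [2, 1, 2]  (obs o_1=0)
t=2: δ = [3.456e-03, 1.152e-03, 2.880e-03]  ψ = [0, 1, 0]  (obs o_2=1)
t=3: δ = [3.456e-04, 2.074e-04, 2.765e-04]  ψ = [2, 0, 0]  (obs o_3=2)
t=4: δ = [3.318e-05, 3.318e-05, 4.147e-05]  ψ = [2, 1, 0]  (obs o_4=0)
t=5: δ = [1.493e-05, 3.981e-06, 6.636e-06]  ψ = [2, 1, 0]  (obs o_5=1)
backtrack: best end state = 0; path = [2, 0, 2, 0, 2, 0]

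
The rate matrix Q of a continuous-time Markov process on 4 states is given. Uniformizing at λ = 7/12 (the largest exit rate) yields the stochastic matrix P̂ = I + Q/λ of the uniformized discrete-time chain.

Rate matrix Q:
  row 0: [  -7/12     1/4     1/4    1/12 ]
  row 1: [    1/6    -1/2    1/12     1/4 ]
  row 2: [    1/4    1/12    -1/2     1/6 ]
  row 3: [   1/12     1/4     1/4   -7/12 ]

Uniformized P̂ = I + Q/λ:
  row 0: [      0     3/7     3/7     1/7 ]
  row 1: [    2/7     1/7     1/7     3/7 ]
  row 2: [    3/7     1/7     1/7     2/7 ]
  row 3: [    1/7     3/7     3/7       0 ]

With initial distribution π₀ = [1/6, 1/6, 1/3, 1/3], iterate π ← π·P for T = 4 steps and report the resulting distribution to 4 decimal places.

π = [0.2296, 0.2703, 0.2703, 0.2298]

t=0: π = [0.1667, 0.1667, 0.3333, 0.3333]
t=1: π = [0.2381, 0.2857, 0.2857, 0.1905]
t=2: π = [0.2313, 0.2653, 0.2653, 0.2381]
t=3: π = [0.2235, 0.2770, 0.2770, 0.2225]
t=4: π = [0.2296, 0.2703, 0.2703, 0.2298]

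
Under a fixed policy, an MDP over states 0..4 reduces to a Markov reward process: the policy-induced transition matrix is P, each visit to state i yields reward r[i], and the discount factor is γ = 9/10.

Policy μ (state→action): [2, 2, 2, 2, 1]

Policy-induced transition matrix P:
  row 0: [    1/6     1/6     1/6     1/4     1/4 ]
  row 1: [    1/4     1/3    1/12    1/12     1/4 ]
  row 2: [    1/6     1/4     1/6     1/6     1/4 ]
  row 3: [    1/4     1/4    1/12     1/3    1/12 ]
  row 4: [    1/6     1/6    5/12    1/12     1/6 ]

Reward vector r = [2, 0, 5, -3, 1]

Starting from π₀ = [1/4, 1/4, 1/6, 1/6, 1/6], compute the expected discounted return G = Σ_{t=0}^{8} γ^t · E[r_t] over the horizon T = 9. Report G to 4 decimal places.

t=0: π = [0.2500, 0.2500, 0.1667, 0.1667, 0.1667], E[r] = 1.0000, γ^t·E[r] = 1.000000, running G = 1.000000
t=1: π = [0.2014, 0.2361, 0.1736, 0.1806, 0.2083], E[r] = 0.9375, γ^t·E[r] = 0.843750, running G = 1.843750
t=2: π = [0.2014, 0.2355, 0.1840, 0.1765, 0.2025], E[r] = 0.9959, γ^t·E[r] = 0.806719, running G = 2.650469
t=3: π = [0.2010, 0.2360, 0.1830, 0.1764, 0.2037], E[r] = 0.9915, γ^t·E[r] = 0.722777, running G = 3.373246
t=4: π = [0.2010, 0.2359, 0.1832, 0.1762, 0.2036], E[r] = 0.9933, γ^t·E[r] = 0.651726, running G = 4.024972
t=5: π = [0.2010, 0.2359, 0.1832, 0.1761, 0.2037], E[r] = 0.9934, γ^t·E[r] = 0.586591, running G = 4.611563
t=6: π = [0.2010, 0.2359, 0.1832, 0.1761, 0.2037], E[r] = 0.9935, γ^t·E[r] = 0.527973, running G = 5.139536
t=7: π = [0.2010, 0.2359, 0.1832, 0.1761, 0.2037], E[r] = 0.9935, γ^t·E[r] = 0.475180, running G = 5.614716
t=8: π = [0.2010, 0.2359, 0.1832, 0.1761, 0.2037], E[r] = 0.9935, γ^t·E[r] = 0.427663, running G = 6.042379

G = 6.0424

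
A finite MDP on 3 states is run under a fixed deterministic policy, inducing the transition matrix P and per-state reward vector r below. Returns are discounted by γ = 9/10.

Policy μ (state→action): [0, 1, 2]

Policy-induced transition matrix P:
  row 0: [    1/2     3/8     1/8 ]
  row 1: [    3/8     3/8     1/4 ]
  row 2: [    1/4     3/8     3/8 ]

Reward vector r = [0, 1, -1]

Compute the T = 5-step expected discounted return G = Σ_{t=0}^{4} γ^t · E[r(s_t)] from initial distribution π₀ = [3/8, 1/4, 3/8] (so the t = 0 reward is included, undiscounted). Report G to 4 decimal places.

t=0: π = [0.3750, 0.2500, 0.3750], E[r] = -0.1250, γ^t·E[r] = -0.125000, running G = -0.125000
t=1: π = [0.3750, 0.3750, 0.2500], E[r] = 0.1250, γ^t·E[r] = 0.112500, running G = -0.012500
t=2: π = [0.3906, 0.3750, 0.2344], E[r] = 0.1406, γ^t·E[r] = 0.113906, running G = 0.101406
t=3: π = [0.3945, 0.3750, 0.2305], E[r] = 0.1445, γ^t·E[r] = 0.105363, running G = 0.206770
t=4: π = [0.3955, 0.3750, 0.2295], E[r] = 0.1455, γ^t·E[r] = 0.095468, running G = 0.302237

G = 0.3022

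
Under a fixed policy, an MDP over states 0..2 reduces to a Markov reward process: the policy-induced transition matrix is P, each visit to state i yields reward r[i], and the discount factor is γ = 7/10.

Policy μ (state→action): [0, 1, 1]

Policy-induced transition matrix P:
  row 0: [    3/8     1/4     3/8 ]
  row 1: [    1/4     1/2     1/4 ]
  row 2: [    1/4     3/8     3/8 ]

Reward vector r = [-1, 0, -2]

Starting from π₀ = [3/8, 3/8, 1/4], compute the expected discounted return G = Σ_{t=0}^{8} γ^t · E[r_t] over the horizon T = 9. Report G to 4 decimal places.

G = -2.9518

t=0: π = [0.3750, 0.3750, 0.2500], E[r] = -0.8750, γ^t·E[r] = -0.875000, running G = -0.875000
t=1: π = [0.2969, 0.3750, 0.3281], E[r] = -0.9531, γ^t·E[r] = -0.667188, running G = -1.542188
t=2: π = [0.2871, 0.3848, 0.3281], E[r] = -0.9434, γ^t·E[r] = -0.462246, running G = -2.004434
t=3: π = [0.2859, 0.3872, 0.3269], E[r] = -0.9397, γ^t·E[r] = -0.322316, running G = -2.326750
t=4: π = [0.2857, 0.3877, 0.3266], E[r] = -0.9389, γ^t·E[r] = -0.225438, running G = -2.552188
t=5: π = [0.2857, 0.3877, 0.3265], E[r] = -0.9388, γ^t·E[r] = -0.157784, running G = -2.709972
t=6: π = [0.2857, 0.3878, 0.3265], E[r] = -0.9388, γ^t·E[r] = -0.110446, running G = -2.820419
t=7: π = [0.2857, 0.3878, 0.3265], E[r] = -0.9388, γ^t·E[r] = -0.077312, running G = -2.897731
t=8: π = [0.2857, 0.3878, 0.3265], E[r] = -0.9388, γ^t·E[r] = -0.054119, running G = -2.951849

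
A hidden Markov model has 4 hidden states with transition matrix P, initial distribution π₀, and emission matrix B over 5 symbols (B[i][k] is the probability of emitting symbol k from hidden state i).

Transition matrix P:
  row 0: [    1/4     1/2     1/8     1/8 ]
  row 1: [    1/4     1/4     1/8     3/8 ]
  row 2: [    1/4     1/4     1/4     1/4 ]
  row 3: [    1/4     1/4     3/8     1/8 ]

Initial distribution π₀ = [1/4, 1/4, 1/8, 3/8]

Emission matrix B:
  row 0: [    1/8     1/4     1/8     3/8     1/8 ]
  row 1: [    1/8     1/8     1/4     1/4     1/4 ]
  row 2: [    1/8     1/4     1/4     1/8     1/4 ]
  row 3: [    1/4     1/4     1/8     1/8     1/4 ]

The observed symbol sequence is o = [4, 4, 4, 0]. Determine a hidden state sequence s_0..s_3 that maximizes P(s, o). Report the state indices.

path = [3, 2, 1, 3]

t=0: δ = [3.125e-02, 6.250e-02, 3.125e-02, 9.375e-02]  (obs o_0=4)
t=1: δ = [2.930e-03, 5.859e-03, 8.789e-03, 5.859e-03]  ψ = [3, 3, 3, 1]  (obs o_1=4)
t=2: δ = [2.747e-04, 5.493e-04, 5.493e-04, 5.493e-04]  ψ = [2, 2, 2, 1]  (obs o_2=4)
t=3: δ = [1.717e-05, 1.717e-05, 2.575e-05, 5.150e-05]  ψ = [1, 0, 3, 1]  (obs o_3=0)
backtrack: best end state = 3; path = [3, 2, 1, 3]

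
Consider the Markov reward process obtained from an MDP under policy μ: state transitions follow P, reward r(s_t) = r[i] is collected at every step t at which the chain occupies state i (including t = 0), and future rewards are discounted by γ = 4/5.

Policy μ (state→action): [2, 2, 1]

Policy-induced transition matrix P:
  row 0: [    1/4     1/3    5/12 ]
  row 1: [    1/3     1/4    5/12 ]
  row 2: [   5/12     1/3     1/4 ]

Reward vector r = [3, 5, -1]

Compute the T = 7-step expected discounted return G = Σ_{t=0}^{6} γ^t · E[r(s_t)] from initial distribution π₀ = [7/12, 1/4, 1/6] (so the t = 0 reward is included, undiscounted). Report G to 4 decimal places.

G = 9.2051

t=0: π = [0.5833, 0.2500, 0.1667], E[r] = 2.8333, γ^t·E[r] = 2.833333, running G = 2.833333
t=1: π = [0.2986, 0.3125, 0.3889], E[r] = 2.0694, γ^t·E[r] = 1.655556, running G = 4.488889
t=2: π = [0.3409, 0.3073, 0.3519], E[r] = 2.2072, γ^t·E[r] = 1.412593, running G = 5.901481
t=3: π = [0.3342, 0.3077, 0.3580], E[r] = 2.1834, γ^t·E[r] = 1.117877, running G = 7.019358
t=4: π = [0.3353, 0.3077, 0.3570], E[r] = 2.1874, γ^t·E[r] = 0.895957, running G = 7.915315
t=5: π = [0.3351, 0.3077, 0.3572], E[r] = 2.1867, γ^t·E[r] = 0.716543, running G = 8.631858
t=6: π = [0.3352, 0.3077, 0.3571], E[r] = 2.1868, γ^t·E[r] = 0.573264, running G = 9.205122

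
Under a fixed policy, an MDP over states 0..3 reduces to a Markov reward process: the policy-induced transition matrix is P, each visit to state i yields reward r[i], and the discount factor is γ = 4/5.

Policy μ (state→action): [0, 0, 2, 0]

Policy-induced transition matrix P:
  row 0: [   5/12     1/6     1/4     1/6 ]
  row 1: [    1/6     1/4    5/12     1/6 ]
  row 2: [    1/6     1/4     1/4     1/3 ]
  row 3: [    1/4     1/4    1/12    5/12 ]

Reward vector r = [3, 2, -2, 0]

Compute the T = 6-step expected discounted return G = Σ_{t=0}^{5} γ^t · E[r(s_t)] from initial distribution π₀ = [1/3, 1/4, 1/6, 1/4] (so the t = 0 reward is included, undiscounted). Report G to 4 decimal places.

G = 3.1567

t=0: π = [0.3333, 0.2500, 0.1667, 0.2500], E[r] = 1.1667, γ^t·E[r] = 1.166667, running G = 1.166667
t=1: π = [0.2708, 0.2222, 0.2500, 0.2569], E[r] = 0.7569, γ^t·E[r] = 0.605556, running G = 1.772222
t=2: π = [0.2558, 0.2274, 0.2442, 0.2726], E[r] = 0.7338, γ^t·E[r] = 0.469630, running G = 2.241852
t=3: π = [0.2533, 0.2287, 0.2425, 0.2755], E[r] = 0.7324, γ^t·E[r] = 0.374988, running G = 2.616840
t=4: π = [0.2530, 0.2289, 0.2422, 0.2760], E[r] = 0.7323, γ^t·E[r] = 0.299934, running G = 2.916774
t=5: π = [0.2529, 0.2289, 0.2422, 0.2760], E[r] = 0.7322, γ^t·E[r] = 0.239940, running G = 3.156713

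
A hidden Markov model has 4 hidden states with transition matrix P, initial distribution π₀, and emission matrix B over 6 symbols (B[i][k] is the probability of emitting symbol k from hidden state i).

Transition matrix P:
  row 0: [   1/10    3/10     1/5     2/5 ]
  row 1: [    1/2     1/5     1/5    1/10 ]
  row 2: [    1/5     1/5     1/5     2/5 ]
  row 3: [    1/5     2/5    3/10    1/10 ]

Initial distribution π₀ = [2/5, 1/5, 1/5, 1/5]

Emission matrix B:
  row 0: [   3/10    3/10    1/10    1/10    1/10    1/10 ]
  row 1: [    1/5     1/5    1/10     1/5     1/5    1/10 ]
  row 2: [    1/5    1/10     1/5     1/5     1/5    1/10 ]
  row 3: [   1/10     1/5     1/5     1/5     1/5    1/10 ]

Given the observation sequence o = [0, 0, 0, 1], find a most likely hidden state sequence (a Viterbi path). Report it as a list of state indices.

path = [0, 1, 0, 3]

t=0: δ = [1.200e-01, 4.000e-02, 4.000e-02, 2.000e-02]  (obs o_0=0)
t=1: δ = [6.000e-03, 7.200e-03, 4.800e-03, 4.800e-03]  ψ = [1, 0, 0, 0]  (obs o_1=0)
t=2: δ = [1.080e-03, 3.840e-04, 2.880e-04, 2.400e-04]  ψ = [1, 3, 1, 0]  (obs o_2=0)
t=3: δ = [5.760e-05, 6.480e-05, 2.160e-05, 8.640e-05]  ψ = [1, 0, 0, 0]  (obs o_3=1)
backtrack: best end state = 3; path = [0, 1, 0, 3]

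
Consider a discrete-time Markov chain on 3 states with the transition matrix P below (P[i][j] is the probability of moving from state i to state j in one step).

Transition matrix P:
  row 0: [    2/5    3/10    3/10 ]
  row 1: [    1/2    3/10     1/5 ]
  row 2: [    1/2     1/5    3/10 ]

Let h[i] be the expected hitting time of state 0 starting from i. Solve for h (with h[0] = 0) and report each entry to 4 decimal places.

h = [0.0000, 2.0000, 2.0000]

First-step conditioning: h[0] = 0; for i ≠ 0, h[i] = 1 + Σ_k P[i][k]·h[k].
  h[1] = 1 + 3/10·h[1] + 1/5·h[2]
  h[2] = 1 + 1/5·h[1] + 3/10·h[2]
Solving the 2×2 linear system over states ≠ 0 gives exactly h = [0, 2, 2] (h[0] = 0 is the target).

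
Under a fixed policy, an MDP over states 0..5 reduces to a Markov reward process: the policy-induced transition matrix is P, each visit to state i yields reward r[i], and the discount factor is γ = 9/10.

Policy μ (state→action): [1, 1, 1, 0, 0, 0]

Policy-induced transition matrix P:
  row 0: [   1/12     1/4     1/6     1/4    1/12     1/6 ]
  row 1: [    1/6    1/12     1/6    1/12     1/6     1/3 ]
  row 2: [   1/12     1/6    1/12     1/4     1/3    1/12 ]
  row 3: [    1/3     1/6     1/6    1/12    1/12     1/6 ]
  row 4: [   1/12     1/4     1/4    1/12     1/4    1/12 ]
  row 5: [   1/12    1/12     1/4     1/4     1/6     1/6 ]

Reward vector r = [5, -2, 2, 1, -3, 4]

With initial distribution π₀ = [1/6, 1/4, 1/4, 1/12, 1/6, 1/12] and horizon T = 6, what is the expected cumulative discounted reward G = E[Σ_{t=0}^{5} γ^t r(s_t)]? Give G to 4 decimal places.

G = 4.2671

t=0: π = [0.1667, 0.2500, 0.2500, 0.0833, 0.1667, 0.0833], E[r] = 0.7500, γ^t·E[r] = 0.750000, running G = 0.750000
t=1: π = [0.1250, 0.1667, 0.1667, 0.1667, 0.2014, 0.1736], E[r] = 0.8819, γ^t·E[r] = 0.793750, running G = 1.543750
t=2: π = [0.1389, 0.1655, 0.1840, 0.1609, 0.1869, 0.1638], E[r] = 0.9867, γ^t·E[r] = 0.799219, running G = 2.342969
t=3: π = [0.1373, 0.1664, 0.1806, 0.1644, 0.1879, 0.1633], E[r] = 0.9691, γ^t·E[r] = 0.706465, running G = 3.049434
t=4: π = [0.1383, 0.1663, 0.1809, 0.1635, 0.1873, 0.1637], E[r] = 0.9772, γ^t·E[r] = 0.641158, running G = 3.690591
t=5: π = [0.1381, 0.1663, 0.1808, 0.1638, 0.1873, 0.1637], E[r] = 0.9763, γ^t·E[r] = 0.576486, running G = 4.267077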